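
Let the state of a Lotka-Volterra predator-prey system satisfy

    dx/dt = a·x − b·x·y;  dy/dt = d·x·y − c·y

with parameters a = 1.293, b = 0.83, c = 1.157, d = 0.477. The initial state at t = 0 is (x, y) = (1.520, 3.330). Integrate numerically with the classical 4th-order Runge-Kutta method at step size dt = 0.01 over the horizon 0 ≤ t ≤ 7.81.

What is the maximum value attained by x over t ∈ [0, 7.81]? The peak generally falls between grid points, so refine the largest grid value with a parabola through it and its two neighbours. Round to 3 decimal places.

max x = 5.787

t=0.000: state=(1.520, 3.330)
step 1 (dt=0.01): k1=(-2.236, -1.438), k2=(-2.210, -1.453), k3=(-2.210, -1.453), k4=(-2.185, -1.467); state += dt/6·(k1+2k2+2k3+k4)
t=0.010: state=(1.498, 3.315)
t=0.020: state=(1.476, 3.301)
t=0.030: state=(1.455, 3.286)
continuing one RK4 step at a time; state shown every 50 steps (Δt=0.5):
t=0.500: state=(0.870, 2.445)
t=1.000: state=(0.717, 1.647)
t=1.500: state=(0.780, 1.100)
t=2.000: state=(1.018, 0.762)
t=2.500: state=(1.480, 0.572)
t=3.000: state=(2.271, 0.498)
t=3.500: state=(3.506, 0.551)
t=4.000: state=(5.064, 0.858)
t=4.500: state=(5.729, 1.816)
t=5.000: state=(3.739, 3.291)
t=5.500: state=(1.674, 3.415)
t=6.000: state=(0.915, 2.562)
t=6.500: state=(0.722, 1.735)
t=7.000: state=(0.763, 1.157)
t=7.500: state=(0.977, 0.796)
t=7.810: state=(1.212, 0.653)
largest grid value and its neighbours: x(4.390)=5.78616, x(4.400)=5.78719, x(4.410)=5.78703
parabola through these three points peaks at t≈4.404 with x≈5.78727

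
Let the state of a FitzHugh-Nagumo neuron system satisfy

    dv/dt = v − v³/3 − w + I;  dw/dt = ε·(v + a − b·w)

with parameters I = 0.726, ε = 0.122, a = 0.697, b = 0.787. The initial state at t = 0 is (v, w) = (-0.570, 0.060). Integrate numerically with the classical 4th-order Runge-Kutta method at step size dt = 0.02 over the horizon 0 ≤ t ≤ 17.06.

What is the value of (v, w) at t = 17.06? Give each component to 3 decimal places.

t=0.000: state=(-0.570, 0.060)
step 1 (dt=0.02): k1=(0.158, 0.010), k2=(0.159, 0.010), k3=(0.159, 0.010), k4=(0.160, 0.010); state += dt/6·(k1+2k2+2k3+k4)
t=0.020: state=(-0.567, 0.060)
t=0.040: state=(-0.564, 0.060)
t=0.060: state=(-0.560, 0.061)
continuing one RK4 step at a time; state shown every 50 steps (Δt=1):
t=1.000: state=(-0.347, 0.081)
t=2.000: state=(0.139, 0.139)
t=3.000: state=(1.142, 0.279)
t=4.000: state=(1.758, 0.513)
t=5.000: state=(1.757, 0.754)
t=6.000: state=(1.661, 0.965)
t=7.000: state=(1.552, 1.145)
t=8.000: state=(1.436, 1.295)
t=9.000: state=(1.311, 1.417)
t=10.000: state=(1.171, 1.513)
t=11.000: state=(1.003, 1.582)
t=12.000: state=(0.777, 1.622)
t=13.000: state=(0.403, 1.626)
t=14.000: state=(-0.426, 1.563)
t=15.000: state=(-1.680, 1.372)
t=16.000: state=(-1.910, 1.111)
t=17.000: state=(-1.839, 0.872)
t=17.060: state=(-1.834, 0.859)

(v, w) = (-1.834, 0.859)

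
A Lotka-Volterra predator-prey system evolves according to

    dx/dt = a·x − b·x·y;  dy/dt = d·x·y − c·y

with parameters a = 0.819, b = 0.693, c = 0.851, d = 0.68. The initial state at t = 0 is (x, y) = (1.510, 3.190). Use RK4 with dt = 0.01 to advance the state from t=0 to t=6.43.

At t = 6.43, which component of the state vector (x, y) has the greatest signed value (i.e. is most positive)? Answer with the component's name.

largest component: x

t=0.000: state=(1.510, 3.190)
step 1 (dt=0.01): k1=(-2.101, 0.561), k2=(-2.090, 0.538), k3=(-2.090, 0.539), k4=(-2.078, 0.516); state += dt/6·(k1+2k2+2k3+k4)
t=0.010: state=(1.489, 3.195)
t=0.020: state=(1.468, 3.200)
t=0.030: state=(1.448, 3.205)
continuing one RK4 step at a time; state shown every 25 steps (Δt=0.25):
t=0.250: state=(1.061, 3.202)
t=0.500: state=(0.759, 3.015)
t=0.750: state=(0.566, 2.725)
t=1.000: state=(0.445, 2.398)
t=1.250: state=(0.371, 2.077)
t=1.500: state=(0.326, 1.781)
t=1.750: state=(0.301, 1.518)
t=2.000: state=(0.290, 1.290)
t=2.250: state=(0.289, 1.095)
t=2.500: state=(0.298, 0.930)
t=2.750: state=(0.315, 0.792)
t=3.000: state=(0.341, 0.677)
t=3.250: state=(0.375, 0.582)
t=3.500: state=(0.419, 0.503)
t=3.750: state=(0.474, 0.438)
t=4.000: state=(0.542, 0.386)
t=4.250: state=(0.624, 0.345)
t=4.500: state=(0.724, 0.312)
t=4.750: state=(0.843, 0.288)
t=5.000: state=(0.986, 0.272)
t=5.250: state=(1.155, 0.264)
t=5.500: state=(1.354, 0.264)
t=5.750: state=(1.586, 0.274)
t=6.000: state=(1.853, 0.296)
t=6.250: state=(2.154, 0.337)
t=6.430: state=(2.387, 0.381)
compare at T: x=2.387, y=0.381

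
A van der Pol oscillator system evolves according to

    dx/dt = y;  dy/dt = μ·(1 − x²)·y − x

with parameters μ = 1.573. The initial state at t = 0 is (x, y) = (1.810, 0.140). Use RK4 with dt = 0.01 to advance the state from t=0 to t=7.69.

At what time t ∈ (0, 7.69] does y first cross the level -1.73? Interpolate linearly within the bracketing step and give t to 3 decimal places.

t = 2.044

t=0.000: state=(1.810, 0.140)
step 1 (dt=0.01): k1=(0.140, -2.311), k2=(0.128, -2.271), k3=(0.129, -2.272), k4=(0.117, -2.232); state += dt/6·(k1+2k2+2k3+k4)
t=0.010: state=(1.811, 0.117)
t=0.020: state=(1.812, 0.095)
t=0.030: state=(1.813, 0.074)
continuing one RK4 step at a time; state shown every 25 steps (Δt=0.25):
t=0.250: state=(1.790, -0.242)
t=0.500: state=(1.706, -0.409)
t=0.750: state=(1.591, -0.510)
t=1.000: state=(1.452, -0.603)
t=1.250: state=(1.288, -0.719)
t=1.500: state=(1.089, -0.886)
t=1.750: state=(0.836, -1.156)
t=2.000: state=(0.495, -1.618)
t=2.040: state=(0.428, -1.719)
next step: t=2.050: state=(0.411, -1.746) — y has crossed -1.73
linear interpolation between t=2.040 (-1.71947) and t=2.050 (-1.74613) → t≈2.044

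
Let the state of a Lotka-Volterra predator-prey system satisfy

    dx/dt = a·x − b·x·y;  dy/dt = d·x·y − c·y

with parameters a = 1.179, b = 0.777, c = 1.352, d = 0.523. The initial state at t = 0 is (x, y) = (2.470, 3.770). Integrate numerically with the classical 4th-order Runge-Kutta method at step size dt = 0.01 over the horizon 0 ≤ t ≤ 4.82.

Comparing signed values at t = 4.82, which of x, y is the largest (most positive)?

largest component: x

t=0.000: state=(2.470, 3.770)
step 1 (dt=0.01): k1=(-4.323, -0.227), k2=(-4.283, -0.269), k3=(-4.283, -0.269), k4=(-4.243, -0.311); state += dt/6·(k1+2k2+2k3+k4)
t=0.010: state=(2.427, 3.767)
t=0.020: state=(2.385, 3.764)
t=0.030: state=(2.344, 3.759)
continuing one RK4 step at a time; state shown every 20 steps (Δt=0.2):
t=0.200: state=(1.760, 3.580)
t=0.400: state=(1.314, 3.202)
t=0.600: state=(1.046, 2.761)
t=0.800: state=(0.892, 2.330)
t=1.000: state=(0.811, 1.942)
t=1.200: state=(0.779, 1.610)
t=1.400: state=(0.786, 1.333)
t=1.600: state=(0.823, 1.106)
t=1.800: state=(0.891, 0.923)
t=2.000: state=(0.988, 0.777)
t=2.200: state=(1.119, 0.662)
t=2.400: state=(1.288, 0.572)
t=2.600: state=(1.500, 0.505)
t=2.800: state=(1.762, 0.457)
t=3.000: state=(2.083, 0.426)
t=3.200: state=(2.472, 0.412)
t=3.400: state=(2.934, 0.417)
t=3.600: state=(3.475, 0.445)
t=3.800: state=(4.088, 0.504)
t=4.000: state=(4.750, 0.610)
t=4.200: state=(5.399, 0.792)
t=4.400: state=(5.914, 1.095)
t=4.600: state=(6.101, 1.572)
t=4.800: state=(5.756, 2.241)
t=4.820: state=(5.688, 2.316)
compare at T: x=5.688, y=2.316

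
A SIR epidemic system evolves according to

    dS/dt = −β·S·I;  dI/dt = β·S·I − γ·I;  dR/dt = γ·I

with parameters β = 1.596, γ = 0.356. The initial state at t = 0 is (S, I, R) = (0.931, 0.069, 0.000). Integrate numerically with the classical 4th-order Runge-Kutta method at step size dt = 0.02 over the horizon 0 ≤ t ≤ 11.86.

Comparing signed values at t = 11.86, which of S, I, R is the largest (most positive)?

largest component: R

t=0.000: state=(0.931, 0.069, 0.000)
step 1 (dt=0.02): k1=(-0.103, 0.078, 0.025), k2=(-0.104, 0.079, 0.025), k3=(-0.104, 0.079, 0.025), k4=(-0.105, 0.080, 0.025); state += dt/6·(k1+2k2+2k3+k4)
t=0.020: state=(0.929, 0.071, 0.000)
t=0.040: state=(0.927, 0.072, 0.001)
t=0.060: state=(0.925, 0.074, 0.002)
continuing one RK4 step at a time; state shown every 25 steps (Δt=0.5):
t=0.500: state=(0.865, 0.118, 0.016)
t=1.000: state=(0.766, 0.191, 0.044)
t=1.500: state=(0.635, 0.279, 0.085)
t=2.000: state=(0.491, 0.367, 0.143)
t=2.500: state=(0.356, 0.429, 0.214)
t=3.000: state=(0.250, 0.457, 0.294)
t=3.500: state=(0.173, 0.452, 0.375)
t=4.000: state=(0.122, 0.425, 0.453)
t=4.500: state=(0.088, 0.386, 0.525)
t=5.000: state=(0.066, 0.344, 0.590)
t=5.500: state=(0.051, 0.301, 0.648)
t=6.000: state=(0.041, 0.261, 0.698)
t=6.500: state=(0.034, 0.225, 0.741)
t=7.000: state=(0.028, 0.193, 0.778)
t=7.500: state=(0.025, 0.165, 0.810)
t=8.000: state=(0.022, 0.141, 0.837)
t=8.500: state=(0.020, 0.120, 0.860)
t=9.000: state=(0.018, 0.102, 0.880)
t=9.500: state=(0.017, 0.086, 0.897)
t=10.000: state=(0.016, 0.073, 0.911)
t=10.500: state=(0.015, 0.062, 0.923)
t=11.000: state=(0.014, 0.053, 0.933)
t=11.500: state=(0.014, 0.044, 0.942)
t=11.860: state=(0.013, 0.039, 0.947)
compare at T: S=0.013, I=0.039, R=0.947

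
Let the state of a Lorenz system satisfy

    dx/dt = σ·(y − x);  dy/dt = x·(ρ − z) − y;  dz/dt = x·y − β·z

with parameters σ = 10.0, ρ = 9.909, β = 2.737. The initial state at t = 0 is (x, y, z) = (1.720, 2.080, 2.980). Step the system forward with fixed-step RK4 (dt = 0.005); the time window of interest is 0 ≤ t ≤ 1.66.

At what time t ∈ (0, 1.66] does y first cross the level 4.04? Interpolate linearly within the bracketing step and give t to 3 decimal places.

t=0.000: state=(1.720, 2.080, 2.980)
step 1 (dt=0.005): k1=(3.600, 9.838, -4.579), k2=(3.756, 9.895, -4.486), k3=(3.753, 9.898, -4.486), k4=(3.907, 9.957, -4.392); state += dt/6·(k1+2k2+2k3+k4)
t=0.005: state=(1.739, 2.129, 2.958)
t=0.010: state=(1.759, 2.180, 2.936)
t=0.015: state=(1.781, 2.230, 2.916)
continuing one RK4 step at a time; state shown every 20 steps (Δt=0.1):
t=0.100: state=(2.351, 3.232, 2.737)
t=0.150: state=(2.852, 3.977, 2.826)
next step: t=0.155: state=(2.909, 4.059, 2.845) — y has crossed 4.04
linear interpolation between t=0.150 (3.97714) and t=0.155 (4.05893) → t≈0.154

t = 0.154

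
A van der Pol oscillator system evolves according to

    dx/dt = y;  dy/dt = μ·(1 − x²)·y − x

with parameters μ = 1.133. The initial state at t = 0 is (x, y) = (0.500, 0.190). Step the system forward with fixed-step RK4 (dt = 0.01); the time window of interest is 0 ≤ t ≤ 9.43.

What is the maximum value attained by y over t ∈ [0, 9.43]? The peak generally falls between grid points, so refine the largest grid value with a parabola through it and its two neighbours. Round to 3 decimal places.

max y = 2.714

t=0.000: state=(0.500, 0.190)
step 1 (dt=0.01): k1=(0.190, -0.339), k2=(0.188, -0.341), k3=(0.188, -0.341), k4=(0.187, -0.344); state += dt/6·(k1+2k2+2k3+k4)
t=0.010: state=(0.502, 0.187)
t=0.020: state=(0.504, 0.183)
t=0.030: state=(0.506, 0.180)
continuing one RK4 step at a time; state shown every 50 steps (Δt=0.5):
t=0.500: state=(0.542, -0.040)
t=1.000: state=(0.442, -0.380)
t=1.500: state=(0.142, -0.844)
t=2.000: state=(-0.420, -1.394)
t=2.500: state=(-1.144, -1.283)
t=3.000: state=(-1.530, -0.242)
t=3.500: state=(-1.463, 0.426)
t=4.000: state=(-1.147, 0.832)
t=4.500: state=(-0.603, 1.411)
t=5.000: state=(0.355, 2.481)
t=5.500: state=(1.604, 1.851)
t=6.000: state=(1.982, -0.037)
t=6.500: state=(1.817, -0.511)
t=7.000: state=(1.508, -0.725)
t=7.500: state=(1.075, -1.042)
t=8.000: state=(0.403, -1.743)
t=8.500: state=(-0.755, -2.804)
t=9.000: state=(-1.861, -1.093)
t=9.430: state=(-1.999, 0.184)
largest grid value and its neighbours: y(5.180)=2.71357, y(5.190)=2.71411, y(5.200)=2.71295
parabola through these three points peaks at t≈5.188 with y≈2.71414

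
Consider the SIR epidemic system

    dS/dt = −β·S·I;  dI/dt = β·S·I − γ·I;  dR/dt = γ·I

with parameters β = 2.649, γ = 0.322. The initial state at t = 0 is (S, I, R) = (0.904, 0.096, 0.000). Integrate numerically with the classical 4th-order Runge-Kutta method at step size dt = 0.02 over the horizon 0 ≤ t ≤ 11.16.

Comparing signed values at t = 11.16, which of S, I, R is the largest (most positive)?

t=0.000: state=(0.904, 0.096, 0.000)
step 1 (dt=0.02): k1=(-0.230, 0.199, 0.031), k2=(-0.234, 0.203, 0.032), k3=(-0.234, 0.203, 0.032), k4=(-0.238, 0.206, 0.032); state += dt/6·(k1+2k2+2k3+k4)
t=0.020: state=(0.899, 0.100, 0.001)
t=0.040: state=(0.894, 0.104, 0.001)
t=0.060: state=(0.889, 0.109, 0.002)
continuing one RK4 step at a time; state shown every 25 steps (Δt=0.5):
t=0.500: state=(0.730, 0.244, 0.026)
t=1.000: state=(0.458, 0.459, 0.083)
t=1.500: state=(0.223, 0.607, 0.170)
t=2.000: state=(0.097, 0.632, 0.271)
t=2.500: state=(0.043, 0.587, 0.370)
t=3.000: state=(0.021, 0.520, 0.459)
t=3.500: state=(0.011, 0.452, 0.537)
t=4.000: state=(0.006, 0.389, 0.605)
t=4.500: state=(0.004, 0.333, 0.663)
t=5.000: state=(0.003, 0.285, 0.713)
t=5.500: state=(0.002, 0.243, 0.755)
t=6.000: state=(0.001, 0.207, 0.791)
t=6.500: state=(0.001, 0.177, 0.822)
t=7.000: state=(0.001, 0.151, 0.848)
t=7.500: state=(0.001, 0.128, 0.871)
t=8.000: state=(0.001, 0.109, 0.890)
t=8.500: state=(0.001, 0.093, 0.906)
t=9.000: state=(0.000, 0.079, 0.920)
t=9.500: state=(0.000, 0.068, 0.932)
t=10.000: state=(0.000, 0.058, 0.942)
t=10.500: state=(0.000, 0.049, 0.951)
t=11.000: state=(0.000, 0.042, 0.958)
t=11.160: state=(0.000, 0.040, 0.960)
compare at T: S=0.000, I=0.040, R=0.960

largest component: R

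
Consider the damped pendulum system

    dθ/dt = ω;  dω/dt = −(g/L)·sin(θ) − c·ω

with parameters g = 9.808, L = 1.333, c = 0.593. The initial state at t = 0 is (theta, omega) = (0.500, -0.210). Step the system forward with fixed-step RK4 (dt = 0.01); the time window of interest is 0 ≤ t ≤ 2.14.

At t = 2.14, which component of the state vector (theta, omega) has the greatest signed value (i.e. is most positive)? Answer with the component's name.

largest component: omega

t=0.000: state=(0.500, -0.210)
step 1 (dt=0.01): k1=(-0.210, -3.403), k2=(-0.227, -3.386), k3=(-0.227, -3.386), k4=(-0.244, -3.368); state += dt/6·(k1+2k2+2k3+k4)
t=0.010: state=(0.498, -0.244)
t=0.020: state=(0.495, -0.277)
t=0.030: state=(0.492, -0.310)
continuing one RK4 step at a time; state shown every 10 steps (Δt=0.1):
t=0.100: state=(0.463, -0.530)
t=0.200: state=(0.396, -0.798)
t=0.300: state=(0.305, -0.998)
t=0.400: state=(0.199, -1.119)
t=0.500: state=(0.084, -1.155)
t=0.600: state=(-0.030, -1.108)
t=0.700: state=(-0.135, -0.984)
t=0.800: state=(-0.224, -0.799)
t=0.900: state=(-0.293, -0.568)
t=1.000: state=(-0.337, -0.313)
t=1.100: state=(-0.355, -0.051)
t=1.200: state=(-0.348, 0.199)
t=1.300: state=(-0.316, 0.422)
t=1.400: state=(-0.265, 0.603)
t=1.500: state=(-0.197, 0.732)
t=1.600: state=(-0.120, 0.803)
t=1.700: state=(-0.039, 0.813)
t=1.800: state=(0.041, 0.765)
t=1.900: state=(0.113, 0.666)
t=2.000: state=(0.172, 0.525)
t=2.100: state=(0.217, 0.356)
t=2.140: state=(0.229, 0.283)
compare at T: theta=0.229, omega=0.283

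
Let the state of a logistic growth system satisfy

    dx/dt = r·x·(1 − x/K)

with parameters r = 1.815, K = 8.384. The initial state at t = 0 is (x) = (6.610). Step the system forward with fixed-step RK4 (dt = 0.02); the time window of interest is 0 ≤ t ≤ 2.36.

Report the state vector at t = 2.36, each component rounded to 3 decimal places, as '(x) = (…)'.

t=0.000: state=(6.610)
step 1 (dt=0.02): k1=(2.539), k2=(2.512), k3=(2.512), k4=(2.485); state += dt/6·(k1+2k2+2k3+k4)
t=0.020: state=(6.660)
t=0.040: state=(6.709)
t=0.060: state=(6.758)
continuing one RK4 step at a time; state shown every 5 steps (Δt=0.1):
t=0.100: state=(6.851)
t=0.200: state=(7.065)
t=0.300: state=(7.254)
t=0.400: state=(7.420)
t=0.500: state=(7.565)
t=0.600: state=(7.689)
t=0.700: state=(7.797)
t=0.800: state=(7.888)
t=0.900: state=(7.967)
t=1.000: state=(8.033)
t=1.100: state=(8.089)
t=1.200: state=(8.137)
t=1.300: state=(8.177)
t=1.400: state=(8.210)
t=1.500: state=(8.239)
t=1.600: state=(8.262)
t=1.700: state=(8.282)
t=1.800: state=(8.299)
t=1.900: state=(8.313)
t=2.000: state=(8.325)
t=2.100: state=(8.335)
t=2.200: state=(8.343)
t=2.300: state=(8.350)
t=2.360: state=(8.353)

(x) = (8.353)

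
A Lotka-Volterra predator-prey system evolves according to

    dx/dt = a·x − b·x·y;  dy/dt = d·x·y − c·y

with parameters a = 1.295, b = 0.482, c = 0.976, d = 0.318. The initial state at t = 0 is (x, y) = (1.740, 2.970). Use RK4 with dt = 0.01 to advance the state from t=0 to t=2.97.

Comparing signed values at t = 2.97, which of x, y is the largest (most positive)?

t=0.000: state=(1.740, 2.970)
step 1 (dt=0.01): k1=(-0.238, -1.255), k2=(-0.232, -1.254), k3=(-0.232, -1.254), k4=(-0.227, -1.252); state += dt/6·(k1+2k2+2k3+k4)
t=0.010: state=(1.738, 2.957)
t=0.020: state=(1.735, 2.945)
t=0.030: state=(1.733, 2.932)
continuing one RK4 step at a time; state shown every 10 steps (Δt=0.1):
t=0.100: state=(1.722, 2.846)
t=0.200: state=(1.713, 2.726)
t=0.300: state=(1.715, 2.611)
t=0.400: state=(1.726, 2.502)
t=0.500: state=(1.746, 2.398)
t=0.600: state=(1.774, 2.300)
t=0.700: state=(1.812, 2.208)
t=0.800: state=(1.858, 2.123)
t=0.900: state=(1.913, 2.045)
t=1.000: state=(1.976, 1.973)
t=1.100: state=(2.049, 1.908)
t=1.200: state=(2.130, 1.849)
t=1.300: state=(2.221, 1.797)
t=1.400: state=(2.321, 1.752)
t=1.500: state=(2.430, 1.714)
t=1.600: state=(2.549, 1.682)
t=1.700: state=(2.677, 1.658)
t=1.800: state=(2.814, 1.641)
t=1.900: state=(2.960, 1.632)
t=2.000: state=(3.115, 1.630)
t=2.100: state=(3.277, 1.636)
t=2.200: state=(3.446, 1.652)
t=2.300: state=(3.620, 1.676)
t=2.400: state=(3.798, 1.711)
t=2.500: state=(3.977, 1.756)
t=2.600: state=(4.154, 1.812)
t=2.700: state=(4.326, 1.881)
t=2.800: state=(4.488, 1.963)
t=2.900: state=(4.637, 2.059)
t=2.970: state=(4.731, 2.134)
compare at T: x=4.731, y=2.134

largest component: x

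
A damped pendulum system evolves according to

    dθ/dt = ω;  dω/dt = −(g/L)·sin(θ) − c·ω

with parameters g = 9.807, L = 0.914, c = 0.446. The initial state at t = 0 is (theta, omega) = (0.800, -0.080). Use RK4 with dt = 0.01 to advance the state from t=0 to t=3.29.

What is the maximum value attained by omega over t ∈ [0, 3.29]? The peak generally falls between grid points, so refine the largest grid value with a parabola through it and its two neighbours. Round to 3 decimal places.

t=0.000: state=(0.800, -0.080)
step 1 (dt=0.01): k1=(-0.080, -7.661), k2=(-0.118, -7.641), k3=(-0.118, -7.640), k4=(-0.156, -7.618); state += dt/6·(k1+2k2+2k3+k4)
t=0.010: state=(0.799, -0.156)
t=0.020: state=(0.797, -0.232)
t=0.030: state=(0.794, -0.308)
continuing one RK4 step at a time; state shown every 20 steps (Δt=0.2):
t=0.200: state=(0.640, -1.459)
t=0.400: state=(0.257, -2.237)
t=0.600: state=(-0.193, -2.100)
t=0.800: state=(-0.529, -1.164)
t=1.000: state=(-0.637, 0.102)
t=1.200: state=(-0.498, 1.226)
t=1.400: state=(-0.182, 1.818)
t=1.600: state=(0.178, 1.655)
t=1.800: state=(0.438, 0.864)
t=2.000: state=(0.507, -0.176)
t=2.200: state=(0.377, -1.065)
t=2.400: state=(0.113, -1.481)
t=2.600: state=(-0.173, -1.282)
t=2.800: state=(-0.367, -0.600)
t=3.000: state=(-0.402, 0.249)
t=3.200: state=(-0.279, 0.933)
t=3.290: state=(-0.186, 1.115)
largest grid value and its neighbours: omega(1.450)=1.84935, omega(1.460)=1.84976, omega(1.470)=1.84819
parabola through these three points peaks at t≈1.457 with omega≈1.84984

max omega = 1.850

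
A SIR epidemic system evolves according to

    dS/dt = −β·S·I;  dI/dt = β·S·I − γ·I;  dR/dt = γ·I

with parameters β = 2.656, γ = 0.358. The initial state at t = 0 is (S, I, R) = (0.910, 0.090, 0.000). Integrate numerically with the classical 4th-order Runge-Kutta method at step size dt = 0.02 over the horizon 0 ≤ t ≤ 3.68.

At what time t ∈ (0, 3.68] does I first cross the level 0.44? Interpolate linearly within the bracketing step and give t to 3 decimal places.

t = 1.016

t=0.000: state=(0.910, 0.090, 0.000)
step 1 (dt=0.02): k1=(-0.218, 0.185, 0.032), k2=(-0.221, 0.189, 0.033), k3=(-0.222, 0.189, 0.033), k4=(-0.226, 0.192, 0.034); state += dt/6·(k1+2k2+2k3+k4)
t=0.020: state=(0.906, 0.094, 0.001)
t=0.040: state=(0.901, 0.098, 0.001)
t=0.060: state=(0.896, 0.102, 0.002)
continuing one RK4 step at a time; state shown every 10 steps (Δt=0.2):
t=0.200: state=(0.858, 0.134, 0.008)
t=0.400: state=(0.787, 0.193, 0.020)
t=0.600: state=(0.697, 0.267, 0.036)
t=0.800: state=(0.592, 0.350, 0.058)
t=1.000: state=(0.480, 0.434, 0.086)
next step: t=1.020: state=(0.469, 0.442, 0.089) — I has crossed 0.44
linear interpolation between t=1.000 (0.43364) and t=1.020 (0.44154) → t≈1.016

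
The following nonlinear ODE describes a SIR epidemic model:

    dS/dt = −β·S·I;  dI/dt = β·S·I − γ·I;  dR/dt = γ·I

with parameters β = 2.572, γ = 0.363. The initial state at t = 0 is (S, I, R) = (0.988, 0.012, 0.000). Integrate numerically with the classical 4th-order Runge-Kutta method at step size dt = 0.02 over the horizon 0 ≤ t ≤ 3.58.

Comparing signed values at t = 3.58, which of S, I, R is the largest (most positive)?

largest component: I

t=0.000: state=(0.988, 0.012, 0.000)
step 1 (dt=0.02): k1=(-0.030, 0.026, 0.004), k2=(-0.031, 0.027, 0.004), k3=(-0.031, 0.027, 0.004), k4=(-0.032, 0.027, 0.005); state += dt/6·(k1+2k2+2k3+k4)
t=0.020: state=(0.987, 0.013, 0.000)
t=0.040: state=(0.987, 0.013, 0.000)
t=0.060: state=(0.986, 0.014, 0.000)
continuing one RK4 step at a time; state shown every 10 steps (Δt=0.2):
t=0.200: state=(0.980, 0.019, 0.001)
t=0.400: state=(0.969, 0.028, 0.003)
t=0.600: state=(0.951, 0.043, 0.005)
t=0.800: state=(0.925, 0.065, 0.009)
t=1.000: state=(0.888, 0.097, 0.015)
t=1.200: state=(0.836, 0.141, 0.024)
t=1.400: state=(0.767, 0.198, 0.036)
t=1.600: state=(0.681, 0.267, 0.053)
t=1.800: state=(0.582, 0.343, 0.075)
t=2.000: state=(0.478, 0.419, 0.102)
t=2.200: state=(0.379, 0.486, 0.135)
t=2.400: state=(0.291, 0.537, 0.173)
t=2.600: state=(0.219, 0.568, 0.213)
t=2.800: state=(0.163, 0.583, 0.255)
t=3.000: state=(0.120, 0.583, 0.297)
t=3.200: state=(0.089, 0.572, 0.339)
t=3.400: state=(0.067, 0.553, 0.380)
t=3.580: state=(0.052, 0.533, 0.415)
compare at T: S=0.052, I=0.533, R=0.415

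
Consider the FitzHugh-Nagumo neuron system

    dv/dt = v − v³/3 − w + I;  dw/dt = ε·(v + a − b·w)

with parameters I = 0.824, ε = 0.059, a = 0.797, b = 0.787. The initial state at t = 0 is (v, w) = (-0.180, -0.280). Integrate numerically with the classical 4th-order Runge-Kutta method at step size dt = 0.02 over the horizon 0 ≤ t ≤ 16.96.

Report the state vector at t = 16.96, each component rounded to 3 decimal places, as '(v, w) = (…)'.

t=0.000: state=(-0.180, -0.280)
step 1 (dt=0.02): k1=(0.926, 0.049), k2=(0.934, 0.050), k3=(0.935, 0.050), k4=(0.943, 0.050); state += dt/6·(k1+2k2+2k3+k4)
t=0.020: state=(-0.161, -0.279)
t=0.040: state=(-0.142, -0.278)
t=0.060: state=(-0.123, -0.277)
continuing one RK4 step at a time; state shown every 50 steps (Δt=1):
t=1.000: state=(1.226, -0.195)
t=2.000: state=(2.020, -0.039)
t=3.000: state=(2.025, 0.126)
t=4.000: state=(1.975, 0.282)
t=5.000: state=(1.923, 0.427)
t=6.000: state=(1.871, 0.563)
t=7.000: state=(1.819, 0.690)
t=8.000: state=(1.766, 0.808)
t=9.000: state=(1.712, 0.918)
t=10.000: state=(1.657, 1.019)
t=11.000: state=(1.602, 1.113)
t=12.000: state=(1.544, 1.199)
t=13.000: state=(1.485, 1.278)
t=14.000: state=(1.423, 1.350)
t=15.000: state=(1.358, 1.414)
t=16.000: state=(1.288, 1.472)
t=16.960: state=(1.215, 1.522)

(v, w) = (1.215, 1.522)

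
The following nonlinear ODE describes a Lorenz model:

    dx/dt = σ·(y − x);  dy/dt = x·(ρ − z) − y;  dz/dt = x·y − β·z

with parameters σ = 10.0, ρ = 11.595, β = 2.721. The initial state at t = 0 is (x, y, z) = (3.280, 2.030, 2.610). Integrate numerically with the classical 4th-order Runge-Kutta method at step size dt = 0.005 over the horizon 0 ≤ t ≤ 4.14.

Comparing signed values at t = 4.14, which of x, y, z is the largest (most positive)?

largest component: z

t=0.000: state=(3.280, 2.030, 2.610)
step 1 (dt=0.005): k1=(-12.500, 27.441, -0.443), k2=(-11.501, 27.095, -0.281), k3=(-11.535, 27.117, -0.280), k4=(-10.567, 26.792, -0.120); state += dt/6·(k1+2k2+2k3+k4)
t=0.005: state=(3.222, 2.166, 2.609)
t=0.010: state=(3.174, 2.298, 2.609)
t=0.015: state=(3.135, 2.428, 2.611)
continuing one RK4 step at a time; state shown every 40 steps (Δt=0.2):
t=0.200: state=(5.093, 7.260, 4.428)
t=0.400: state=(8.963, 9.285, 13.524)
t=0.600: state=(5.189, 2.639, 14.345)
t=0.800: state=(2.328, 1.911, 9.317)
t=1.000: state=(2.644, 3.274, 6.326)
t=1.200: state=(4.799, 6.303, 6.468)
t=1.400: state=(7.562, 8.194, 11.573)
t=1.600: state=(6.027, 4.392, 13.673)
t=1.800: state=(3.640, 3.108, 10.334)
t=2.000: state=(3.725, 4.250, 7.952)
t=2.200: state=(5.421, 6.463, 8.488)
t=2.400: state=(6.827, 6.869, 11.816)
t=2.600: state=(5.553, 4.590, 12.362)
t=2.800: state=(4.241, 4.006, 10.152)
t=3.000: state=(4.558, 5.046, 8.867)
t=3.200: state=(5.788, 6.373, 9.855)
t=3.400: state=(6.209, 5.963, 11.737)
t=3.600: state=(5.221, 4.689, 11.421)
t=3.800: state=(4.642, 4.634, 10.008)
t=4.000: state=(5.092, 5.486, 9.578)
t=4.140: state=(5.652, 6.001, 10.185)
compare at T: x=5.652, y=6.001, z=10.185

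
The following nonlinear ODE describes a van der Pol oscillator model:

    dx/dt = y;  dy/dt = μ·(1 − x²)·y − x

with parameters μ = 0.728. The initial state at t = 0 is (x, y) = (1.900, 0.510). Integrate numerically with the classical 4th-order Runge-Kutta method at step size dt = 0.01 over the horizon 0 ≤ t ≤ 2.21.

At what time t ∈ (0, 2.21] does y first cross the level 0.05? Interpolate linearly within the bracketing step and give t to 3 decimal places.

t = 0.187

t=0.000: state=(1.900, 0.510)
step 1 (dt=0.01): k1=(0.510, -2.869), k2=(0.496, -2.848), k3=(0.496, -2.848), k4=(0.482, -2.826); state += dt/6·(k1+2k2+2k3+k4)
t=0.010: state=(1.905, 0.482)
t=0.020: state=(1.910, 0.453)
t=0.030: state=(1.914, 0.426)
continuing one RK4 step at a time; state shown every 10 steps (Δt=0.1):
t=0.100: state=(1.937, 0.245)
t=0.180: state=(1.950, 0.065)
next step: t=0.190: state=(1.950, 0.044) — y has crossed 0.05
linear interpolation between t=0.180 (0.06470) and t=0.190 (0.04409) → t≈0.187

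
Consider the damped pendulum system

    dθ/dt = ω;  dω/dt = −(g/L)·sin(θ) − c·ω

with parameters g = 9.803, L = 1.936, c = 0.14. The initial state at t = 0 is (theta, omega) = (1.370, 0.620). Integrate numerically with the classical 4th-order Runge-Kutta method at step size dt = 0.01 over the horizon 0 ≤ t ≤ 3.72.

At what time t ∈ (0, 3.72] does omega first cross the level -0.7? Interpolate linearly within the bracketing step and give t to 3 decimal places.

t=0.000: state=(1.370, 0.620)
step 1 (dt=0.01): k1=(0.620, -5.049), k2=(0.595, -5.048), k3=(0.595, -5.048), k4=(0.570, -5.047); state += dt/6·(k1+2k2+2k3+k4)
t=0.010: state=(1.376, 0.570)
t=0.020: state=(1.381, 0.519)
t=0.030: state=(1.386, 0.469)
continuing one RK4 step at a time; state shown every 20 steps (Δt=0.2):
t=0.200: state=(1.394, -0.381)
t=0.260: state=(1.362, -0.675)
next step: t=0.270: state=(1.355, -0.723) — omega has crossed -0.7
linear interpolation between t=0.260 (-0.67474) and t=0.270 (-0.72326) → t≈0.265

t = 0.265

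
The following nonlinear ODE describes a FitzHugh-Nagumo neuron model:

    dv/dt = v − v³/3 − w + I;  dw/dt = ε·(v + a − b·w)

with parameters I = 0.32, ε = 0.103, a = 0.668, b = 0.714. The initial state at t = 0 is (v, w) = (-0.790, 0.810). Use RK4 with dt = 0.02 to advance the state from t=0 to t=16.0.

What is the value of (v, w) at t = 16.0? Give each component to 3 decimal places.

t=0.000: state=(-0.790, 0.810)
step 1 (dt=0.02): k1=(-1.116, -0.072), k2=(-1.119, -0.073), k3=(-1.119, -0.073), k4=(-1.122, -0.074); state += dt/6·(k1+2k2+2k3+k4)
t=0.020: state=(-0.812, 0.809)
t=0.040: state=(-0.835, 0.807)
t=0.060: state=(-0.857, 0.805)
continuing one RK4 step at a time; state shown every 50 steps (Δt=1):
t=1.000: state=(-1.696, 0.689)
t=2.000: state=(-1.834, 0.527)
t=3.000: state=(-1.788, 0.376)
t=4.000: state=(-1.725, 0.241)
t=5.000: state=(-1.661, 0.122)
t=6.000: state=(-1.597, 0.018)
t=7.000: state=(-1.535, -0.072)
t=8.000: state=(-1.473, -0.150)
t=9.000: state=(-1.411, -0.216)
t=10.000: state=(-1.350, -0.271)
t=11.000: state=(-1.288, -0.317)
t=12.000: state=(-1.227, -0.353)
t=13.000: state=(-1.165, -0.380)
t=14.000: state=(-1.102, -0.399)
t=15.000: state=(-1.038, -0.411)
t=16.000: state=(-0.970, -0.415)

(v, w) = (-0.970, -0.415)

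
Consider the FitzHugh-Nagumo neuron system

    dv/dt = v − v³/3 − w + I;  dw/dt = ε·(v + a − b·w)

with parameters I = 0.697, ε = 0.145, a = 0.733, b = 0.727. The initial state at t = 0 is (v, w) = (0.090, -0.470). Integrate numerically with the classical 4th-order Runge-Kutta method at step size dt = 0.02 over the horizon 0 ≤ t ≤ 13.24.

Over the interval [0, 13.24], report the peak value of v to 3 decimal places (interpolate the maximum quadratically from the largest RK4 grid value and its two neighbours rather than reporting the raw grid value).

max v = 1.966

t=0.000: state=(0.090, -0.470)
step 1 (dt=0.02): k1=(1.257, 0.169), k2=(1.268, 0.171), k3=(1.268, 0.171), k4=(1.278, 0.172); state += dt/6·(k1+2k2+2k3+k4)
t=0.020: state=(0.115, -0.467)
t=0.040: state=(0.141, -0.463)
t=0.060: state=(0.167, -0.460)
continuing one RK4 step at a time; state shown every 25 steps (Δt=0.5):
t=0.500: state=(0.847, -0.362)
t=1.000: state=(1.607, -0.203)
t=1.500: state=(1.927, -0.014)
t=2.000: state=(1.963, 0.177)
t=2.500: state=(1.923, 0.357)
t=3.000: state=(1.864, 0.524)
t=3.500: state=(1.801, 0.679)
t=4.000: state=(1.736, 0.821)
t=4.500: state=(1.669, 0.950)
t=5.000: state=(1.601, 1.069)
t=5.500: state=(1.530, 1.176)
t=6.000: state=(1.457, 1.273)
t=6.500: state=(1.380, 1.360)
t=7.000: state=(1.298, 1.436)
t=7.500: state=(1.209, 1.503)
t=8.000: state=(1.111, 1.559)
t=8.500: state=(0.999, 1.606)
t=9.000: state=(0.866, 1.641)
t=9.500: state=(0.699, 1.664)
t=10.000: state=(0.473, 1.672)
t=10.500: state=(0.139, 1.660)
t=11.000: state=(-0.384, 1.619)
t=11.500: state=(-1.111, 1.536)
t=12.000: state=(-1.702, 1.407)
t=12.500: state=(-1.909, 1.257)
t=13.000: state=(-1.925, 1.108)
t=13.240: state=(-1.911, 1.040)
largest grid value and its neighbours: v(1.860)=1.96588, v(1.880)=1.96592, v(1.900)=1.96581
parabola through these three points peaks at t≈1.875 with v≈1.96592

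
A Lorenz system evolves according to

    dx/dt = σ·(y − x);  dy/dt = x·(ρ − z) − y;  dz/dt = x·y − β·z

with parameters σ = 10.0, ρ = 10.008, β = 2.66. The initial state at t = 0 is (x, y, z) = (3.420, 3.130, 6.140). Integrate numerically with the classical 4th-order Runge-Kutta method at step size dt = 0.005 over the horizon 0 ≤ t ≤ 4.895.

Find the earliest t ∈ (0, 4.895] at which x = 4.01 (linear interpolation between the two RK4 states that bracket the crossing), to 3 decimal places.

t = 0.157

t=0.000: state=(3.420, 3.130, 6.140)
step 1 (dt=0.005): k1=(-2.900, 10.099, -5.628), k2=(-2.575, 10.093, -5.527), k3=(-2.583, 10.096, -5.525), k4=(-2.266, 10.092, -5.423); state += dt/6·(k1+2k2+2k3+k4)
t=0.005: state=(3.407, 3.180, 6.112)
t=0.010: state=(3.397, 3.231, 6.086)
t=0.015: state=(3.390, 3.281, 6.060)
t=0.155: state=(3.992, 4.793, 5.899)
next step: t=0.160: state=(4.033, 4.851, 5.917) — x has crossed 4.01
linear interpolation between t=0.155 (3.99206) and t=0.160 (4.03254) → t≈0.157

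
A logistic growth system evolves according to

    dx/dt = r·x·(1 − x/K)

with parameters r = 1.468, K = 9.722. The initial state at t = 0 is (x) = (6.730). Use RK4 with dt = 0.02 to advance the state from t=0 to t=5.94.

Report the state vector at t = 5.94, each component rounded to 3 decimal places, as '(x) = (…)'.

(x) = (9.721)

t=0.000: state=(6.730)
step 1 (dt=0.02): k1=(3.041), k2=(3.023), k3=(3.023), k4=(3.006); state += dt/6·(k1+2k2+2k3+k4)
t=0.020: state=(6.790)
t=0.040: state=(6.850)
t=0.060: state=(6.909)
continuing one RK4 step at a time; state shown every 10 steps (Δt=0.2):
t=0.200: state=(7.302)
t=0.400: state=(7.795)
t=0.600: state=(8.209)
t=0.800: state=(8.548)
t=1.000: state=(8.819)
t=1.200: state=(9.032)
t=1.400: state=(9.198)
t=1.600: state=(9.326)
t=1.800: state=(9.424)
t=2.000: state=(9.498)
t=2.200: state=(9.554)
t=2.400: state=(9.596)
t=2.600: state=(9.628)
t=2.800: state=(9.652)
t=3.000: state=(9.669)
t=3.200: state=(9.683)
t=3.400: state=(9.693)
t=3.600: state=(9.700)
t=3.800: state=(9.706)
t=4.000: state=(9.710)
t=4.200: state=(9.713)
t=4.400: state=(9.715)
t=4.600: state=(9.717)
t=4.800: state=(9.718)
t=5.000: state=(9.719)
t=5.200: state=(9.720)
t=5.400: state=(9.720)
t=5.600: state=(9.721)
t=5.800: state=(9.721)
t=5.940: state=(9.721)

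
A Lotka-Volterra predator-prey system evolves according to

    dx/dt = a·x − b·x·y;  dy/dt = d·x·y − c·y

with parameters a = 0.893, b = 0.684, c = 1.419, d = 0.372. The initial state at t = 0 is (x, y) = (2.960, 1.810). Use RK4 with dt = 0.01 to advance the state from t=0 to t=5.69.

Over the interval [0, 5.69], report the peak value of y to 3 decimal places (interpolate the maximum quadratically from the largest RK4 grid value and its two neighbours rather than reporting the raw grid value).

max y = 2.005

t=0.000: state=(2.960, 1.810)
step 1 (dt=0.01): k1=(-1.021, -0.575), k2=(-1.014, -0.578), k3=(-1.014, -0.578), k4=(-1.006, -0.580); state += dt/6·(k1+2k2+2k3+k4)
t=0.010: state=(2.950, 1.804)
t=0.020: state=(2.940, 1.798)
t=0.030: state=(2.930, 1.793)
continuing one RK4 step at a time; state shown every 20 steps (Δt=0.2):
t=0.200: state=(2.786, 1.687)
t=0.400: state=(2.668, 1.555)
t=0.600: state=(2.602, 1.424)
t=0.800: state=(2.582, 1.300)
t=1.000: state=(2.604, 1.187)
t=1.200: state=(2.666, 1.087)
t=1.400: state=(2.763, 1.001)
t=1.600: state=(2.895, 0.930)
t=1.800: state=(3.060, 0.874)
t=2.000: state=(3.256, 0.832)
t=2.200: state=(3.481, 0.805)
t=2.400: state=(3.732, 0.792)
t=2.600: state=(4.003, 0.795)
t=2.800: state=(4.288, 0.815)
t=3.000: state=(4.574, 0.853)
t=3.200: state=(4.848, 0.912)
t=3.400: state=(5.088, 0.994)
t=3.600: state=(5.273, 1.101)
t=3.800: state=(5.375, 1.233)
t=4.000: state=(5.374, 1.385)
t=4.200: state=(5.256, 1.550)
t=4.400: state=(5.026, 1.712)
t=4.600: state=(4.707, 1.852)
t=4.800: state=(4.336, 1.953)
t=5.000: state=(3.953, 2.001)
t=5.200: state=(3.594, 1.995)
t=5.400: state=(3.281, 1.939)
t=5.600: state=(3.027, 1.845)
t=5.690: state=(2.933, 1.794)
largest grid value and its neighbours: y(5.060)=2.00486, y(5.070)=2.00500, y(5.080)=2.00499
parabola through these three points peaks at t≈5.075 with y≈2.00501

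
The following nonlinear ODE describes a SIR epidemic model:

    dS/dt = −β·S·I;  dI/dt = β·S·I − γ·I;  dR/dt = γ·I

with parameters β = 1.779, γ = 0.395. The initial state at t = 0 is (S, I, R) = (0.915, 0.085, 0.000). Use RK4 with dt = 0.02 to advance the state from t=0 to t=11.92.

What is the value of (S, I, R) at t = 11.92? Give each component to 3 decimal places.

t=0.000: state=(0.915, 0.085, 0.000)
step 1 (dt=0.02): k1=(-0.138, 0.105, 0.034), k2=(-0.140, 0.106, 0.034), k3=(-0.140, 0.106, 0.034), k4=(-0.141, 0.107, 0.034); state += dt/6·(k1+2k2+2k3+k4)
t=0.020: state=(0.912, 0.087, 0.001)
t=0.040: state=(0.909, 0.089, 0.001)
t=0.060: state=(0.906, 0.091, 0.002)
continuing one RK4 step at a time; state shown every 25 steps (Δt=0.5):
t=0.500: state=(0.825, 0.152, 0.023)
t=1.000: state=(0.693, 0.245, 0.062)
t=1.500: state=(0.532, 0.348, 0.120)
t=2.000: state=(0.376, 0.427, 0.198)
t=2.500: state=(0.252, 0.462, 0.286)
t=3.000: state=(0.167, 0.455, 0.377)
t=3.500: state=(0.113, 0.423, 0.464)
t=4.000: state=(0.079, 0.378, 0.543)
t=4.500: state=(0.058, 0.329, 0.613)
t=5.000: state=(0.044, 0.283, 0.673)
t=5.500: state=(0.035, 0.240, 0.725)
t=6.000: state=(0.029, 0.203, 0.769)
t=6.500: state=(0.024, 0.170, 0.805)
t=7.000: state=(0.021, 0.143, 0.836)
t=7.500: state=(0.019, 0.119, 0.862)
t=8.000: state=(0.017, 0.099, 0.883)
t=8.500: state=(0.016, 0.083, 0.901)
t=9.000: state=(0.015, 0.069, 0.916)
t=9.500: state=(0.014, 0.057, 0.929)
t=10.000: state=(0.013, 0.048, 0.939)
t=10.500: state=(0.013, 0.039, 0.948)
t=11.000: state=(0.012, 0.033, 0.955)
t=11.500: state=(0.012, 0.027, 0.961)
t=11.920: state=(0.012, 0.023, 0.965)

(S, I, R) = (0.012, 0.023, 0.965)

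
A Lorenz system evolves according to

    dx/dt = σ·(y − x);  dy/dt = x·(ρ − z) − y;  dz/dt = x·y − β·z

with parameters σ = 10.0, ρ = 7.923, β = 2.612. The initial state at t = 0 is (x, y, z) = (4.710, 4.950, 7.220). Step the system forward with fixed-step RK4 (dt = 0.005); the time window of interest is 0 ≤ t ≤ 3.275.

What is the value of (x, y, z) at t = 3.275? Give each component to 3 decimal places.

(x, y, z) = (4.258, 4.291, 6.851)

t=0.000: state=(4.710, 4.950, 7.220)
step 1 (dt=0.005): k1=(2.400, -1.639, 4.456), k2=(2.299, -1.683, 4.437), k3=(2.300, -1.683, 4.435), k4=(2.201, -1.727, 4.415); state += dt/6·(k1+2k2+2k3+k4)
t=0.005: state=(4.721, 4.942, 7.242)
t=0.010: state=(4.732, 4.933, 7.264)
t=0.015: state=(4.742, 4.923, 7.286)
continuing one RK4 step at a time; state shown every 40 steps (Δt=0.2):
t=0.200: state=(4.610, 4.366, 7.722)
t=0.400: state=(4.078, 3.853, 7.308)
t=0.600: state=(3.844, 3.839, 6.654)
t=0.800: state=(4.017, 4.172, 6.387)
t=1.000: state=(4.355, 4.507, 6.650)
t=1.200: state=(4.520, 4.521, 7.110)
t=1.400: state=(4.381, 4.263, 7.270)
t=1.600: state=(4.152, 4.064, 7.053)
t=1.800: state=(4.075, 4.087, 6.771)
t=2.000: state=(4.176, 4.252, 6.693)
t=2.200: state=(4.323, 4.380, 6.844)
t=2.400: state=(4.368, 4.355, 7.033)
t=2.600: state=(4.291, 4.238, 7.069)
t=2.800: state=(4.197, 4.164, 6.958)
t=3.000: state=(4.177, 4.190, 6.842)
t=3.200: state=(4.232, 4.267, 6.828)
t=3.275: state=(4.258, 4.291, 6.851)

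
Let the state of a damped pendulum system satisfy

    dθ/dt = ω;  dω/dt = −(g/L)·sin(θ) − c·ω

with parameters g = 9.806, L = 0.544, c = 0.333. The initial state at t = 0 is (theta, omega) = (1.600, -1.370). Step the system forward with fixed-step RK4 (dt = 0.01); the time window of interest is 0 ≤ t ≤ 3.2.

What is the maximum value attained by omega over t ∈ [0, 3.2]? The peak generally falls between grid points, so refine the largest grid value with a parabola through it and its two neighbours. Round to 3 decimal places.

max omega = 5.131

t=0.000: state=(1.600, -1.370)
step 1 (dt=0.01): k1=(-1.370, -17.562), k2=(-1.458, -17.536), k3=(-1.458, -17.536), k4=(-1.545, -17.509); state += dt/6·(k1+2k2+2k3+k4)
t=0.010: state=(1.585, -1.545)
t=0.020: state=(1.569, -1.720)
t=0.030: state=(1.551, -1.894)
continuing one RK4 step at a time; state shown every 20 steps (Δt=0.2):
t=0.200: state=(0.988, -4.627)
t=0.400: state=(-0.112, -5.774)
t=0.600: state=(-1.073, -3.402)
t=0.800: state=(-1.399, 0.160)
t=1.000: state=(-1.027, 3.456)
t=1.200: state=(-0.122, 5.130)
t=1.400: state=(0.799, 3.581)
t=1.600: state=(1.199, 0.336)
t=1.800: state=(0.940, -2.817)
t=2.000: state=(0.168, -4.496)
t=2.200: state=(-0.658, -3.303)
t=2.400: state=(-1.037, -0.377)
t=2.600: state=(-0.812, 2.521)
t=2.800: state=(-0.125, 3.964)
t=3.000: state=(0.596, 2.836)
t=3.200: state=(0.906, 0.168)
largest grid value and its neighbours: omega(1.200)=5.12964, omega(1.210)=5.12985, omega(1.220)=5.12086
parabola through these three points peaks at t≈1.205 with omega≈5.13090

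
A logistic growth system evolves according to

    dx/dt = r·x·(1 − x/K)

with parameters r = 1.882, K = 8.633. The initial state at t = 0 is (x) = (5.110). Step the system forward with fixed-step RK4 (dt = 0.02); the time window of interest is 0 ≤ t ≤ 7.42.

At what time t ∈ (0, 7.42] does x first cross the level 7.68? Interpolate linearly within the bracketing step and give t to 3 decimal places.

t=0.000: state=(5.110)
step 1 (dt=0.02): k1=(3.925), k2=(3.911), k3=(3.911), k4=(3.896); state += dt/6·(k1+2k2+2k3+k4)
t=0.020: state=(5.188)
t=0.040: state=(5.266)
t=0.060: state=(5.343)
continuing one RK4 step at a time; state shown every 25 steps (Δt=0.5):
t=0.500: state=(6.803)
t=0.900: state=(7.662)
next step: t=0.920: state=(7.694) — x has crossed 7.68
linear interpolation between t=0.900 (7.66199) and t=0.920 (7.69395) → t≈0.911

t = 0.911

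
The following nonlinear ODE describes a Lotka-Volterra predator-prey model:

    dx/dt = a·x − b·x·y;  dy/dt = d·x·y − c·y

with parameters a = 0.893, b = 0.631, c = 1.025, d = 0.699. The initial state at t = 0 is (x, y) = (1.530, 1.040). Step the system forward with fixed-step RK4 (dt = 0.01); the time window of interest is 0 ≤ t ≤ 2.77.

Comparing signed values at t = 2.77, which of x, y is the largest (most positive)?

largest component: y

t=0.000: state=(1.530, 1.040)
step 1 (dt=0.01): k1=(0.362, 0.046), k2=(0.362, 0.048), k3=(0.362, 0.048), k4=(0.363, 0.049); state += dt/6·(k1+2k2+2k3+k4)
t=0.010: state=(1.534, 1.040)
t=0.020: state=(1.537, 1.041)
t=0.030: state=(1.541, 1.042)
continuing one RK4 step at a time; state shown every 10 steps (Δt=0.1):
t=0.100: state=(1.566, 1.046)
t=0.200: state=(1.603, 1.055)
t=0.300: state=(1.639, 1.066)
t=0.400: state=(1.675, 1.080)
t=0.500: state=(1.710, 1.098)
t=0.600: state=(1.743, 1.118)
t=0.700: state=(1.775, 1.141)
t=0.800: state=(1.805, 1.167)
t=0.900: state=(1.831, 1.196)
t=1.000: state=(1.855, 1.228)
t=1.100: state=(1.875, 1.263)
t=1.200: state=(1.891, 1.300)
t=1.300: state=(1.902, 1.340)
t=1.400: state=(1.909, 1.382)
t=1.500: state=(1.910, 1.425)
t=1.600: state=(1.907, 1.470)
t=1.700: state=(1.897, 1.516)
t=1.800: state=(1.883, 1.561)
t=1.900: state=(1.863, 1.606)
t=2.000: state=(1.838, 1.650)
t=2.100: state=(1.808, 1.692)
t=2.200: state=(1.775, 1.731)
t=2.300: state=(1.738, 1.766)
t=2.400: state=(1.698, 1.797)
t=2.500: state=(1.656, 1.824)
t=2.600: state=(1.613, 1.846)
t=2.700: state=(1.569, 1.862)
t=2.770: state=(1.538, 1.870)
compare at T: x=1.538, y=1.870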